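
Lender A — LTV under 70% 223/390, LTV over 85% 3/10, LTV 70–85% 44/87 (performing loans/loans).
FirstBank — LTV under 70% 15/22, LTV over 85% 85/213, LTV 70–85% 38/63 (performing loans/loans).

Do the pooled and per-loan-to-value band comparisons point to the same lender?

LTV under 70%: Lender A 223/390 = 57.2%, FirstBank 15/22 = 68.2% → FirstBank
LTV over 85%: Lender A 3/10 = 30.0%, FirstBank 85/213 = 39.9% → FirstBank
LTV 70–85%: Lender A 44/87 = 50.6%, FirstBank 38/63 = 60.3% → FirstBank
Overall: Lender A 270/487 = 55.4%, FirstBank 138/298 = 46.3% → Lender A
FirstBank wins each loan-to-value group but Lender A wins overall — the comparison reverses. FirstBank's loans skew toward LTV over 85%, which has a lower base rate.

No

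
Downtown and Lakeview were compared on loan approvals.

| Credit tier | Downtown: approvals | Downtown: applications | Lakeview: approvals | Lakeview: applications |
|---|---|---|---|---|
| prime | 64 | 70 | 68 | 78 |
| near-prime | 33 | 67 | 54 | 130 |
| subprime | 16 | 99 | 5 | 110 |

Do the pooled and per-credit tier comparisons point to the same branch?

Prime: Downtown 64/70 = 91.4%, Lakeview 68/78 = 87.2% → Downtown
Near-prime: Downtown 33/67 = 49.3%, Lakeview 54/130 = 41.5% → Downtown
Subprime: Downtown 16/99 = 16.2%, Lakeview 5/110 = 4.5% → Downtown
Overall: Downtown 113/236 = 47.9%, Lakeview 127/318 = 39.9% → Downtown
Downtown wins overall and in every credit group — no reversal.

Yes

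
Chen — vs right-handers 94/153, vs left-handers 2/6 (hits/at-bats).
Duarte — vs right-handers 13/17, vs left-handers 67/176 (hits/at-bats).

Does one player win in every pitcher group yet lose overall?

Yes

Vs right-handers: Chen 94/153 = 61.4%, Duarte 13/17 = 76.5% → Duarte
Vs left-handers: Chen 2/6 = 33.3%, Duarte 67/176 = 38.1% → Duarte
Overall: Chen 96/159 = 60.4%, Duarte 80/193 = 41.5% → Chen
Duarte wins each pitcher group but Chen wins overall — the comparison reverses. Duarte's at-bats skew toward vs left-handers, which has a lower base rate.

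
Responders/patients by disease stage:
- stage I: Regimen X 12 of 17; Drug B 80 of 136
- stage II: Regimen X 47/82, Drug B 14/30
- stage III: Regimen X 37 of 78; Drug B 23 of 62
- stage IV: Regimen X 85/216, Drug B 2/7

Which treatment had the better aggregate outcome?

Stage I: Regimen X 12/17 = 70.6%, Drug B 80/136 = 58.8% → Regimen X
Stage II: Regimen X 47/82 = 57.3%, Drug B 14/30 = 46.7% → Regimen X
Stage III: Regimen X 37/78 = 47.4%, Drug B 23/62 = 37.1% → Regimen X
Stage IV: Regimen X 85/216 = 39.4%, Drug B 2/7 = 28.6% → Regimen X
Overall: Regimen X 181/393 = 46.1%, Drug B 119/235 = 50.6% → Drug B
(Regimen X wins every disease group but Drug B wins overall — Regimen X's patients skew toward the low-rate stage IV group.)

Drug B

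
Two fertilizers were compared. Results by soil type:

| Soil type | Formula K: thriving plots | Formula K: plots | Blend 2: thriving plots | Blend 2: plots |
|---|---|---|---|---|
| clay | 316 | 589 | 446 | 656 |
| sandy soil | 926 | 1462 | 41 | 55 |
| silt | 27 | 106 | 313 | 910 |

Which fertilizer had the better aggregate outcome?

Formula K

Clay: Formula K 316/589 = 53.7%, Blend 2 446/656 = 68.0% → Blend 2
Sandy soil: Formula K 926/1462 = 63.3%, Blend 2 41/55 = 74.5% → Blend 2
Silt: Formula K 27/106 = 25.5%, Blend 2 313/910 = 34.4% → Blend 2
Overall: Formula K 1269/2157 = 58.8%, Blend 2 800/1621 = 49.4% → Formula K
(Blend 2 wins every soil group but Formula K wins overall — Blend 2's plots skew toward the low-rate silt group.)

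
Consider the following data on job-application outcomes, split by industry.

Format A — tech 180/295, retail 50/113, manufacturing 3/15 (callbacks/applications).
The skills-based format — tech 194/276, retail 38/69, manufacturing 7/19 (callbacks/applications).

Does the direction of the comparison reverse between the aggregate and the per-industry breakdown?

Tech: Format A 180/295 = 61.0%, the skills-based format 194/276 = 70.3% → the skills-based format
Retail: Format A 50/113 = 44.2%, the skills-based format 38/69 = 55.1% → the skills-based format
Manufacturing: Format A 3/15 = 20.0%, the skills-based format 7/19 = 36.8% → the skills-based format
Overall: Format A 233/423 = 55.1%, the skills-based format 239/364 = 65.7% → the skills-based format
The skills-based format wins overall and in every industry group — no reversal.

No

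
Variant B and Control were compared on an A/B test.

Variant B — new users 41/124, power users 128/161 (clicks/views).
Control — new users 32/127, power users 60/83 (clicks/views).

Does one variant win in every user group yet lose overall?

New users: Variant B 41/124 = 33.1%, Control 32/127 = 25.2% → Variant B
Power users: Variant B 128/161 = 79.5%, Control 60/83 = 72.3% → Variant B
Overall: Variant B 169/285 = 59.3%, Control 92/210 = 43.8% → Variant B
Variant B wins overall and in every user group — no reversal.

No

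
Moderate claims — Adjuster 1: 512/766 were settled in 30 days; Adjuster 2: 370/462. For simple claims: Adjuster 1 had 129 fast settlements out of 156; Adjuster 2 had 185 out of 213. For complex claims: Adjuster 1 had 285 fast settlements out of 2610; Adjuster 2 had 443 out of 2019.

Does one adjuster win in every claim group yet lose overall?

Moderate: Adjuster 1 512/766 = 66.8%, Adjuster 2 370/462 = 80.1% → Adjuster 2
Simple: Adjuster 1 129/156 = 82.7%, Adjuster 2 185/213 = 86.9% → Adjuster 2
Complex: Adjuster 1 285/2610 = 10.9%, Adjuster 2 443/2019 = 21.9% → Adjuster 2
Overall: Adjuster 1 926/3532 = 26.2%, Adjuster 2 998/2694 = 37.0% → Adjuster 2
Adjuster 2 wins overall and in every claim group — no reversal.

No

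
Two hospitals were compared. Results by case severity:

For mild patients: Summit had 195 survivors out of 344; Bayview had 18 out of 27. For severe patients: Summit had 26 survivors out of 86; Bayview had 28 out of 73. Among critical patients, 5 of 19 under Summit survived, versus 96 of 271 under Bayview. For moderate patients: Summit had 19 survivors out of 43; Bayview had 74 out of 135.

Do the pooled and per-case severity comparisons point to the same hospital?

No

Mild: Summit 195/344 = 56.7%, Bayview 18/27 = 66.7% → Bayview
Severe: Summit 26/86 = 30.2%, Bayview 28/73 = 38.4% → Bayview
Critical: Summit 5/19 = 26.3%, Bayview 96/271 = 35.4% → Bayview
Moderate: Summit 19/43 = 44.2%, Bayview 74/135 = 54.8% → Bayview
Overall: Summit 245/492 = 49.8%, Bayview 216/506 = 42.7% → Summit
Bayview wins each case group but Summit wins overall — the comparison reverses. Bayview's patients skew toward critical, which has a lower base rate.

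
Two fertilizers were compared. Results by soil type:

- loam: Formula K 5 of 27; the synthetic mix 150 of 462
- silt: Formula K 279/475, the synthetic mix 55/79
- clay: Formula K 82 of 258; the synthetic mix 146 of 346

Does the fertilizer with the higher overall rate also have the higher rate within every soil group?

No

Loam: Formula K 5/27 = 18.5%, the synthetic mix 150/462 = 32.5% → the synthetic mix
Silt: Formula K 279/475 = 58.7%, the synthetic mix 55/79 = 69.6% → the synthetic mix
Clay: Formula K 82/258 = 31.8%, the synthetic mix 146/346 = 42.2% → the synthetic mix
Overall: Formula K 366/760 = 48.2%, the synthetic mix 351/887 = 39.6% → Formula K
The synthetic mix wins each soil group but Formula K wins overall — the comparison reverses. The synthetic mix's plots skew toward loam, which has a lower base rate.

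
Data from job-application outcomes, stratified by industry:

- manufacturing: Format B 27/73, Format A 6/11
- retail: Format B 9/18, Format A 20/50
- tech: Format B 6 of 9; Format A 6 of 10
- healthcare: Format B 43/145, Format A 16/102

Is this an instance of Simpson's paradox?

No

Manufacturing: Format B 27/73 = 37.0%, Format A 6/11 = 54.5% → Format A
Retail: Format B 9/18 = 50.0%, Format A 20/50 = 40.0% → Format B
Tech: Format B 6/9 = 66.7%, Format A 6/10 = 60.0% → Format B
Healthcare: Format B 43/145 = 29.7%, Format A 16/102 = 15.7% → Format B
Overall: Format B 85/245 = 34.7%, Format A 48/173 = 27.7% → Format B
Neither sweeps: Format B wins 3 of 4 groups, Format A wins 1. Format B wins overall but not every group — no Simpson reversal.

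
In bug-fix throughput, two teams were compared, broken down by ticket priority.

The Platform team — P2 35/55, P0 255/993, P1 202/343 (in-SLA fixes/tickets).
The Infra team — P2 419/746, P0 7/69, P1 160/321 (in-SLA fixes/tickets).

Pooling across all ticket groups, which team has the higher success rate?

the Infra team

P2: the Platform team 35/55 = 63.6%, the Infra team 419/746 = 56.2% → the Platform team
P0: the Platform team 255/993 = 25.7%, the Infra team 7/69 = 10.1% → the Platform team
P1: the Platform team 202/343 = 58.9%, the Infra team 160/321 = 49.8% → the Platform team
Overall: the Platform team 492/1391 = 35.4%, the Infra team 586/1136 = 51.6% → the Infra team
(The Platform team wins every ticket group but the Infra team wins overall — the Platform team's tickets skew toward the low-rate P0 group.)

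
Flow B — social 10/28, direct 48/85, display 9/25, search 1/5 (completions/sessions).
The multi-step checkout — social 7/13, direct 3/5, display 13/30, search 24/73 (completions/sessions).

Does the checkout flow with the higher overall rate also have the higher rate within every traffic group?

Social: Flow B 10/28 = 35.7%, the multi-step checkout 7/13 = 53.8% → the multi-step checkout
Direct: Flow B 48/85 = 56.5%, the multi-step checkout 3/5 = 60.0% → the multi-step checkout
Display: Flow B 9/25 = 36.0%, the multi-step checkout 13/30 = 43.3% → the multi-step checkout
Search: Flow B 1/5 = 20.0%, the multi-step checkout 24/73 = 32.9% → the multi-step checkout
Overall: Flow B 68/143 = 47.6%, the multi-step checkout 47/121 = 38.8% → Flow B
The multi-step checkout wins each traffic group but Flow B wins overall — the comparison reverses. The multi-step checkout's sessions skew toward search, which has a lower base rate.

No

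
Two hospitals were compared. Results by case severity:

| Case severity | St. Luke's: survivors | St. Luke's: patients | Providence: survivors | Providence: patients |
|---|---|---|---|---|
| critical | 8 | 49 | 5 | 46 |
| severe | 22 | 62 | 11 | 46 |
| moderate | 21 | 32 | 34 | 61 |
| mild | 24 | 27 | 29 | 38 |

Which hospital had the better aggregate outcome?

St. Luke's

Critical: St. Luke's 8/49 = 16.3%, Providence 5/46 = 10.9% → St. Luke's
Severe: St. Luke's 22/62 = 35.5%, Providence 11/46 = 23.9% → St. Luke's
Moderate: St. Luke's 21/32 = 65.6%, Providence 34/61 = 55.7% → St. Luke's
Mild: St. Luke's 24/27 = 88.9%, Providence 29/38 = 76.3% → St. Luke's
Overall: St. Luke's 75/170 = 44.1%, Providence 79/191 = 41.4% → St. Luke's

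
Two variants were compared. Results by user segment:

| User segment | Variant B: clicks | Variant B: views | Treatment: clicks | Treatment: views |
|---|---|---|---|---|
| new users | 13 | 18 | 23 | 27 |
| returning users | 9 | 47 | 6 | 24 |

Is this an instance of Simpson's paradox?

No

New users: Variant B 13/18 = 72.2%, Treatment 23/27 = 85.2% → Treatment
Returning users: Variant B 9/47 = 19.1%, Treatment 6/24 = 25.0% → Treatment
Overall: Variant B 22/65 = 33.8%, Treatment 29/51 = 56.9% → Treatment
Treatment wins overall and in every user group — no reversal.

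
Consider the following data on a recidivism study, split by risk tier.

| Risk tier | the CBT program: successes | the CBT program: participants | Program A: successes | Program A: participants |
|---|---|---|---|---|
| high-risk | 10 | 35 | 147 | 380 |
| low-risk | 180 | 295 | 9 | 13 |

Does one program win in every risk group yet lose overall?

High-risk: the CBT program 10/35 = 28.6%, Program A 147/380 = 38.7% → Program A
Low-risk: the CBT program 180/295 = 61.0%, Program A 9/13 = 69.2% → Program A
Overall: the CBT program 190/330 = 57.6%, Program A 156/393 = 39.7% → the CBT program
Program A wins each risk group but the CBT program wins overall — the comparison reverses. Program A's participants skew toward high-risk, which has a lower base rate.

Yes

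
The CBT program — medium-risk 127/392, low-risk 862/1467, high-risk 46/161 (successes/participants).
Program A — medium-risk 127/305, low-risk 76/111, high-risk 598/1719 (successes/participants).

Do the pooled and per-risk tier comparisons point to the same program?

No

Medium-risk: the CBT program 127/392 = 32.4%, Program A 127/305 = 41.6% → Program A
Low-risk: the CBT program 862/1467 = 58.8%, Program A 76/111 = 68.5% → Program A
High-risk: the CBT program 46/161 = 28.6%, Program A 598/1719 = 34.8% → Program A
Overall: the CBT program 1035/2020 = 51.2%, Program A 801/2135 = 37.5% → the CBT program
Program A wins each risk group but the CBT program wins overall — the comparison reverses. Program A's participants skew toward high-risk, which has a lower base rate.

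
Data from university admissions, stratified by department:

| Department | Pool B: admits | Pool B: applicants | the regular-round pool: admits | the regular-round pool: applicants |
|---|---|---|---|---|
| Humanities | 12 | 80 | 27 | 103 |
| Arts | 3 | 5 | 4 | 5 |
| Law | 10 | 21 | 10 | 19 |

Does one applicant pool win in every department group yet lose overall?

No

Humanities: Pool B 12/80 = 15.0%, the regular-round pool 27/103 = 26.2% → the regular-round pool
Arts: Pool B 3/5 = 60.0%, the regular-round pool 4/5 = 80.0% → the regular-round pool
Law: Pool B 10/21 = 47.6%, the regular-round pool 10/19 = 52.6% → the regular-round pool
Overall: Pool B 25/106 = 23.6%, the regular-round pool 41/127 = 32.3% → the regular-round pool
The regular-round pool wins overall and in every department group — no reversal.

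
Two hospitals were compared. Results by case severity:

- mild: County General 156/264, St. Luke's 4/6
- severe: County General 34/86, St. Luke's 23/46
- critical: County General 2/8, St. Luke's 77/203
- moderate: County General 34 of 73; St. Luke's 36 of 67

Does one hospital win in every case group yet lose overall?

Mild: County General 156/264 = 59.1%, St. Luke's 4/6 = 66.7% → St. Luke's
Severe: County General 34/86 = 39.5%, St. Luke's 23/46 = 50.0% → St. Luke's
Critical: County General 2/8 = 25.0%, St. Luke's 77/203 = 37.9% → St. Luke's
Moderate: County General 34/73 = 46.6%, St. Luke's 36/67 = 53.7% → St. Luke's
Overall: County General 226/431 = 52.4%, St. Luke's 140/322 = 43.5% → County General
St. Luke's wins each case group but County General wins overall — the comparison reverses. St. Luke's's patients skew toward critical, which has a lower base rate.

Yes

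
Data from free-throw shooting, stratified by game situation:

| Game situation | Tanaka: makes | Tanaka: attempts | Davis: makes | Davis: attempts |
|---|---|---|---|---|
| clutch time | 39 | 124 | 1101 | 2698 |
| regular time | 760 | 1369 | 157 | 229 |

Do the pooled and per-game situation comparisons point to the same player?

Clutch time: Tanaka 39/124 = 31.5%, Davis 1101/2698 = 40.8% → Davis
Regular time: Tanaka 760/1369 = 55.5%, Davis 157/229 = 68.6% → Davis
Overall: Tanaka 799/1493 = 53.5%, Davis 1258/2927 = 43.0% → Tanaka
Davis wins each game group but Tanaka wins overall — the comparison reverses. Davis's attempts skew toward clutch time, which has a lower base rate.

No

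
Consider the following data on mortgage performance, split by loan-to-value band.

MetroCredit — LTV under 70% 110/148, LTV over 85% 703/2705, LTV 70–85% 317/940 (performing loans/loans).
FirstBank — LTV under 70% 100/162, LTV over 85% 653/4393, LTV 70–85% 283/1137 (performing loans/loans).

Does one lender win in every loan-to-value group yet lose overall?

LTV under 70%: MetroCredit 110/148 = 74.3%, FirstBank 100/162 = 61.7% → MetroCredit
LTV over 85%: MetroCredit 703/2705 = 26.0%, FirstBank 653/4393 = 14.9% → MetroCredit
LTV 70–85%: MetroCredit 317/940 = 33.7%, FirstBank 283/1137 = 24.9% → MetroCredit
Overall: MetroCredit 1130/3793 = 29.8%, FirstBank 1036/5692 = 18.2% → MetroCredit
MetroCredit wins overall and in every loan-to-value group — no reversal.

No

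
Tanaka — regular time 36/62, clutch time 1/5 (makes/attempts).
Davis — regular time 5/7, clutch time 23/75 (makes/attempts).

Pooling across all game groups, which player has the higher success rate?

Regular time: Tanaka 36/62 = 58.1%, Davis 5/7 = 71.4% → Davis
Clutch time: Tanaka 1/5 = 20.0%, Davis 23/75 = 30.7% → Davis
Overall: Tanaka 37/67 = 55.2%, Davis 28/82 = 34.1% → Tanaka
(Davis wins every game group but Tanaka wins overall — Davis's attempts skew toward the low-rate clutch time group.)

Tanaka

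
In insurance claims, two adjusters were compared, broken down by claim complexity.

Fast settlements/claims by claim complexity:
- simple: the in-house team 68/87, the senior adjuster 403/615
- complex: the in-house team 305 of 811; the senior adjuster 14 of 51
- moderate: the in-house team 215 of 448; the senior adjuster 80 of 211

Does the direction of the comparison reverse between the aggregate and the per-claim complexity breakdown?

Simple: the in-house team 68/87 = 78.2%, the senior adjuster 403/615 = 65.5% → the in-house team
Complex: the in-house team 305/811 = 37.6%, the senior adjuster 14/51 = 27.5% → the in-house team
Moderate: the in-house team 215/448 = 48.0%, the senior adjuster 80/211 = 37.9% → the in-house team
Overall: the in-house team 588/1346 = 43.7%, the senior adjuster 497/877 = 56.7% → the senior adjuster
The in-house team wins each claim group but the senior adjuster wins overall — the comparison reverses. The in-house team's claims skew toward complex, which has a lower base rate.

Yes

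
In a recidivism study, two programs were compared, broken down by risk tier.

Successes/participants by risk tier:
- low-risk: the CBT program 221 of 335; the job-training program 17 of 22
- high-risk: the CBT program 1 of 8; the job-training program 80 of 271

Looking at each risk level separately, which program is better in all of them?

Low-risk: the CBT program 221/335 = 66.0%, the job-training program 17/22 = 77.3% → the job-training program
High-risk: the CBT program 1/8 = 12.5%, the job-training program 80/271 = 29.5% → the job-training program
The job-training program has the higher rate in both groups.

the job-training program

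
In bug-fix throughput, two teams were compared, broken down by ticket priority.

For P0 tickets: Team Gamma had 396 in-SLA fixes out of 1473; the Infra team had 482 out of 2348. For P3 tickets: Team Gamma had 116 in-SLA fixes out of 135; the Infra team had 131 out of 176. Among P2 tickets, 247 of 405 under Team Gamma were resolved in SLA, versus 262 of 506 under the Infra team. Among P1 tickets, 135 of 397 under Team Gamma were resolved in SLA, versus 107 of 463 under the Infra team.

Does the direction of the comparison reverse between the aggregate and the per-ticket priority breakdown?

P0: Team Gamma 396/1473 = 26.9%, the Infra team 482/2348 = 20.5% → Team Gamma
P3: Team Gamma 116/135 = 85.9%, the Infra team 131/176 = 74.4% → Team Gamma
P2: Team Gamma 247/405 = 61.0%, the Infra team 262/506 = 51.8% → Team Gamma
P1: Team Gamma 135/397 = 34.0%, the Infra team 107/463 = 23.1% → Team Gamma
Overall: Team Gamma 894/2410 = 37.1%, the Infra team 982/3493 = 28.1% → Team Gamma
Team Gamma wins overall and in every ticket group — no reversal.

No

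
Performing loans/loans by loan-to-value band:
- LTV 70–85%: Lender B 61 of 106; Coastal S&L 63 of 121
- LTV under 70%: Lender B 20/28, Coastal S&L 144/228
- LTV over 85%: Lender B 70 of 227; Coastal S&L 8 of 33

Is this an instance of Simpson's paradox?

Yes

LTV 70–85%: Lender B 61/106 = 57.5%, Coastal S&L 63/121 = 52.1% → Lender B
LTV under 70%: Lender B 20/28 = 71.4%, Coastal S&L 144/228 = 63.2% → Lender B
LTV over 85%: Lender B 70/227 = 30.8%, Coastal S&L 8/33 = 24.2% → Lender B
Overall: Lender B 151/361 = 41.8%, Coastal S&L 215/382 = 56.3% → Coastal S&L
Lender B wins each loan-to-value group but Coastal S&L wins overall — the comparison reverses. Lender B's loans skew toward LTV over 85%, which has a lower base rate.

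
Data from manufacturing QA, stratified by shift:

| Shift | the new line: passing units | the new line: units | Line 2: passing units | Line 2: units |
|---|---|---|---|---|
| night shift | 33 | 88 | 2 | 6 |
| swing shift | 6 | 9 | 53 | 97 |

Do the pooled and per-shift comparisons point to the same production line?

Night shift: the new line 33/88 = 37.5%, Line 2 2/6 = 33.3% → the new line
Swing shift: the new line 6/9 = 66.7%, Line 2 53/97 = 54.6% → the new line
Overall: the new line 39/97 = 40.2%, Line 2 55/103 = 53.4% → Line 2
The new line wins each shift group but Line 2 wins overall — the comparison reverses. The new line's units skew toward night shift, which has a lower base rate.

No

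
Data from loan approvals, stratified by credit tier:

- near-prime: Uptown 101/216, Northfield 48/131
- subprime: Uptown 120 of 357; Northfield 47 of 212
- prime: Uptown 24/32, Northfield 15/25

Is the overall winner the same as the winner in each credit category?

Yes

Near-prime: Uptown 101/216 = 46.8%, Northfield 48/131 = 36.6% → Uptown
Subprime: Uptown 120/357 = 33.6%, Northfield 47/212 = 22.2% → Uptown
Prime: Uptown 24/32 = 75.0%, Northfield 15/25 = 60.0% → Uptown
Overall: Uptown 245/605 = 40.5%, Northfield 110/368 = 29.9% → Uptown
Uptown wins overall and in every credit group — no reversal.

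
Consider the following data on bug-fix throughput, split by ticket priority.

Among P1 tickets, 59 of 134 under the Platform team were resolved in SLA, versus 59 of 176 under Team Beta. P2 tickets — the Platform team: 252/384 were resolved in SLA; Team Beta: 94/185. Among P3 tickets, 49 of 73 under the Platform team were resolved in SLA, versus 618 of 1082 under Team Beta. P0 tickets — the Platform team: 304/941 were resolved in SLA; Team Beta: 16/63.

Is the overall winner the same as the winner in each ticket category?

P1: the Platform team 59/134 = 44.0%, Team Beta 59/176 = 33.5% → the Platform team
P2: the Platform team 252/384 = 65.6%, Team Beta 94/185 = 50.8% → the Platform team
P3: the Platform team 49/73 = 67.1%, Team Beta 618/1082 = 57.1% → the Platform team
P0: the Platform team 304/941 = 32.3%, Team Beta 16/63 = 25.4% → the Platform team
Overall: the Platform team 664/1532 = 43.3%, Team Beta 787/1506 = 52.3% → Team Beta
The Platform team wins each ticket group but Team Beta wins overall — the comparison reverses. The Platform team's tickets skew toward P0, which has a lower base rate.

No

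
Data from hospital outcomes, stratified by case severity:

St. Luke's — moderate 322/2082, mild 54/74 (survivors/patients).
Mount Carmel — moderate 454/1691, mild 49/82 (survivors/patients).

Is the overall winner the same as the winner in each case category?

Moderate: St. Luke's 322/2082 = 15.5%, Mount Carmel 454/1691 = 26.8% → Mount Carmel
Mild: St. Luke's 54/74 = 73.0%, Mount Carmel 49/82 = 59.8% → St. Luke's
Overall: St. Luke's 376/2156 = 17.4%, Mount Carmel 503/1773 = 28.4% → Mount Carmel
Neither sweeps: St. Luke's wins 1 of 2 groups, Mount Carmel wins 1. Mount Carmel wins overall but not every group — no Simpson reversal.

No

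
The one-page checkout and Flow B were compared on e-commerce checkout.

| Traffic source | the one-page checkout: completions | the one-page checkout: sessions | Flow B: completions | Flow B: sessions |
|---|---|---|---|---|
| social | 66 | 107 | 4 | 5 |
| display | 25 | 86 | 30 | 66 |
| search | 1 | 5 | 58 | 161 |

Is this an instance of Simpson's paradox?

Yes

Social: the one-page checkout 66/107 = 61.7%, Flow B 4/5 = 80.0% → Flow B
Display: the one-page checkout 25/86 = 29.1%, Flow B 30/66 = 45.5% → Flow B
Search: the one-page checkout 1/5 = 20.0%, Flow B 58/161 = 36.0% → Flow B
Overall: the one-page checkout 92/198 = 46.5%, Flow B 92/232 = 39.7% → the one-page checkout
Flow B wins each traffic group but the one-page checkout wins overall — the comparison reverses. Flow B's sessions skew toward search, which has a lower base rate.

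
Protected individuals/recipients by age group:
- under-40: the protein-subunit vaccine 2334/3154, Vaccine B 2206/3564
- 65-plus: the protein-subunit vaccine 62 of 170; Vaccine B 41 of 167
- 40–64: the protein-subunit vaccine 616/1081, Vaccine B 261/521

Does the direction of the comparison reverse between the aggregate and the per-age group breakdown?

No

Under-40: the protein-subunit vaccine 2334/3154 = 74.0%, Vaccine B 2206/3564 = 61.9% → the protein-subunit vaccine
65-plus: the protein-subunit vaccine 62/170 = 36.5%, Vaccine B 41/167 = 24.6% → the protein-subunit vaccine
40–64: the protein-subunit vaccine 616/1081 = 57.0%, Vaccine B 261/521 = 50.1% → the protein-subunit vaccine
Overall: the protein-subunit vaccine 3012/4405 = 68.4%, Vaccine B 2508/4252 = 59.0% → the protein-subunit vaccine
The protein-subunit vaccine wins overall and in every age group — no reversal.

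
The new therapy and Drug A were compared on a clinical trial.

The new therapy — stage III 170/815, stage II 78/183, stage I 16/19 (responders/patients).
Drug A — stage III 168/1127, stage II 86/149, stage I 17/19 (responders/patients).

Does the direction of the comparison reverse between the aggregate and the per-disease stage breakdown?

No

Stage III: the new therapy 170/815 = 20.9%, Drug A 168/1127 = 14.9% → the new therapy
Stage II: the new therapy 78/183 = 42.6%, Drug A 86/149 = 57.7% → Drug A
Stage I: the new therapy 16/19 = 84.2%, Drug A 17/19 = 89.5% → Drug A
Overall: the new therapy 264/1017 = 26.0%, Drug A 271/1295 = 20.9% → the new therapy
Neither sweeps: the new therapy wins 1 of 3 groups, Drug A wins 2. The new therapy wins overall but not every group — no Simpson reversal.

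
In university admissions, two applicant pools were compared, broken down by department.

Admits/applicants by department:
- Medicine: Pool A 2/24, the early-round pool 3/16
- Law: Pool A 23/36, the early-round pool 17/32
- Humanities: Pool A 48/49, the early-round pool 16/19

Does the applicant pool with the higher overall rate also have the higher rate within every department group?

Medicine: Pool A 2/24 = 8.3%, the early-round pool 3/16 = 18.8% → the early-round pool
Law: Pool A 23/36 = 63.9%, the early-round pool 17/32 = 53.1% → Pool A
Humanities: Pool A 48/49 = 98.0%, the early-round pool 16/19 = 84.2% → Pool A
Overall: Pool A 73/109 = 67.0%, the early-round pool 36/67 = 53.7% → Pool A
Neither sweeps: Pool A wins 2 of 3 groups, the early-round pool wins 1. Pool A wins overall but not every group — no Simpson reversal.

No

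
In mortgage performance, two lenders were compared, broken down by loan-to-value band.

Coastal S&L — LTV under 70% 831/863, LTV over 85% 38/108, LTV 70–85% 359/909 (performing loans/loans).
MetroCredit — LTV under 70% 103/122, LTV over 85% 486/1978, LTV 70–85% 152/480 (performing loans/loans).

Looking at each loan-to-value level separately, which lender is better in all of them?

Coastal S&L

LTV under 70%: Coastal S&L 831/863 = 96.3%, MetroCredit 103/122 = 84.4% → Coastal S&L
LTV over 85%: Coastal S&L 38/108 = 35.2%, MetroCredit 486/1978 = 24.6% → Coastal S&L
LTV 70–85%: Coastal S&L 359/909 = 39.5%, MetroCredit 152/480 = 31.7% → Coastal S&L
Coastal S&L has the higher rate in all 3 groups.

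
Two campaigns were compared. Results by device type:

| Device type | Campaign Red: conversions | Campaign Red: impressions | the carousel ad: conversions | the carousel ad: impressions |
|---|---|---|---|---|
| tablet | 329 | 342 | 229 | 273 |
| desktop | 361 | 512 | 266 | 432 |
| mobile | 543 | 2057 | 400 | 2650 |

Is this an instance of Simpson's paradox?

Tablet: Campaign Red 329/342 = 96.2%, the carousel ad 229/273 = 83.9% → Campaign Red
Desktop: Campaign Red 361/512 = 70.5%, the carousel ad 266/432 = 61.6% → Campaign Red
Mobile: Campaign Red 543/2057 = 26.4%, the carousel ad 400/2650 = 15.1% → Campaign Red
Overall: Campaign Red 1233/2911 = 42.4%, the carousel ad 895/3355 = 26.7% → Campaign Red
Campaign Red wins overall and in every device group — no reversal.

No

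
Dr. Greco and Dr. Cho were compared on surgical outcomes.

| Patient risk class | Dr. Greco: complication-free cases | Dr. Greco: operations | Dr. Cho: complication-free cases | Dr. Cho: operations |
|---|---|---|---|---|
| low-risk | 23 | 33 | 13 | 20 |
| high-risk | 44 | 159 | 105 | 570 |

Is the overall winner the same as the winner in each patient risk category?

Yes

Low-risk: Dr. Greco 23/33 = 69.7%, Dr. Cho 13/20 = 65.0% → Dr. Greco
High-risk: Dr. Greco 44/159 = 27.7%, Dr. Cho 105/570 = 18.4% → Dr. Greco
Overall: Dr. Greco 67/192 = 34.9%, Dr. Cho 118/590 = 20.0% → Dr. Greco
Dr. Greco wins overall and in every patient risk group — no reversal.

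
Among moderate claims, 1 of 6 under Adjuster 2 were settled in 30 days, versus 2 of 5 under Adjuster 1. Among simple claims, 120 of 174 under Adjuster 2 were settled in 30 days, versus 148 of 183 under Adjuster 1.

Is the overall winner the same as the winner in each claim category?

Yes

Moderate: Adjuster 2 1/6 = 16.7%, Adjuster 1 2/5 = 40.0% → Adjuster 1
Simple: Adjuster 2 120/174 = 69.0%, Adjuster 1 148/183 = 80.9% → Adjuster 1
Overall: Adjuster 2 121/180 = 67.2%, Adjuster 1 150/188 = 79.8% → Adjuster 1
Adjuster 1 wins overall and in every claim group — no reversal.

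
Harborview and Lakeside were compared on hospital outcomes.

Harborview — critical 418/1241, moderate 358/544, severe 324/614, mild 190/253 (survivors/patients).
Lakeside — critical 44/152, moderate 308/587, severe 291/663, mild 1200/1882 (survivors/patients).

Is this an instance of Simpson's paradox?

Yes

Critical: Harborview 418/1241 = 33.7%, Lakeside 44/152 = 28.9% → Harborview
Moderate: Harborview 358/544 = 65.8%, Lakeside 308/587 = 52.5% → Harborview
Severe: Harborview 324/614 = 52.8%, Lakeside 291/663 = 43.9% → Harborview
Mild: Harborview 190/253 = 75.1%, Lakeside 1200/1882 = 63.8% → Harborview
Overall: Harborview 1290/2652 = 48.6%, Lakeside 1843/3284 = 56.1% → Lakeside
Harborview wins each case group but Lakeside wins overall — the comparison reverses. Harborview's patients skew toward critical, which has a lower base rate.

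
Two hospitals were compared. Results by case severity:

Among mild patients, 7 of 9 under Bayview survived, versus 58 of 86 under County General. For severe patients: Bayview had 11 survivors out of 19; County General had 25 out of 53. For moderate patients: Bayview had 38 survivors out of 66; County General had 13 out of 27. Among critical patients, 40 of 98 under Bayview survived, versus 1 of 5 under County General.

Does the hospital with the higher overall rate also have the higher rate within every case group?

No

Mild: Bayview 7/9 = 77.8%, County General 58/86 = 67.4% → Bayview
Severe: Bayview 11/19 = 57.9%, County General 25/53 = 47.2% → Bayview
Moderate: Bayview 38/66 = 57.6%, County General 13/27 = 48.1% → Bayview
Critical: Bayview 40/98 = 40.8%, County General 1/5 = 20.0% → Bayview
Overall: Bayview 96/192 = 50.0%, County General 97/171 = 56.7% → County General
Bayview wins each case group but County General wins overall — the comparison reverses. Bayview's patients skew toward critical, which has a lower base rate.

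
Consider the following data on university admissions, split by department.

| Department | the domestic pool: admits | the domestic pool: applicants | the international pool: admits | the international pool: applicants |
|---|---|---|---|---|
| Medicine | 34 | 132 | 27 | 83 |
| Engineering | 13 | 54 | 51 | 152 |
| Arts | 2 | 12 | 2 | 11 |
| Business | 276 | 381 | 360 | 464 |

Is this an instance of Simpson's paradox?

Medicine: the domestic pool 34/132 = 25.8%, the international pool 27/83 = 32.5% → the international pool
Engineering: the domestic pool 13/54 = 24.1%, the international pool 51/152 = 33.6% → the international pool
Arts: the domestic pool 2/12 = 16.7%, the international pool 2/11 = 18.2% → the international pool
Business: the domestic pool 276/381 = 72.4%, the international pool 360/464 = 77.6% → the international pool
Overall: the domestic pool 325/579 = 56.1%, the international pool 440/710 = 62.0% → the international pool
The international pool wins overall and in every department group — no reversal.

No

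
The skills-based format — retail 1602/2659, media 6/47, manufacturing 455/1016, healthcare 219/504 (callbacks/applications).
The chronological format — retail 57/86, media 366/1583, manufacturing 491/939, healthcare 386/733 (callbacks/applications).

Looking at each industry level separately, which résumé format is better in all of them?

the chronological format

Retail: the skills-based format 1602/2659 = 60.2%, the chronological format 57/86 = 66.3% → the chronological format
Media: the skills-based format 6/47 = 12.8%, the chronological format 366/1583 = 23.1% → the chronological format
Manufacturing: the skills-based format 455/1016 = 44.8%, the chronological format 491/939 = 52.3% → the chronological format
Healthcare: the skills-based format 219/504 = 43.5%, the chronological format 386/733 = 52.7% → the chronological format
The chronological format has the higher rate in all 4 groups.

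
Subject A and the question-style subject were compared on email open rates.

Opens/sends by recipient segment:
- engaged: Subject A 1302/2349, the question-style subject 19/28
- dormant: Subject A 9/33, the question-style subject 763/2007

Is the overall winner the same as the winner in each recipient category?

Engaged: Subject A 1302/2349 = 55.4%, the question-style subject 19/28 = 67.9% → the question-style subject
Dormant: Subject A 9/33 = 27.3%, the question-style subject 763/2007 = 38.0% → the question-style subject
Overall: Subject A 1311/2382 = 55.0%, the question-style subject 782/2035 = 38.4% → Subject A
The question-style subject wins each recipient group but Subject A wins overall — the comparison reverses. The question-style subject's sends skew toward dormant, which has a lower base rate.

No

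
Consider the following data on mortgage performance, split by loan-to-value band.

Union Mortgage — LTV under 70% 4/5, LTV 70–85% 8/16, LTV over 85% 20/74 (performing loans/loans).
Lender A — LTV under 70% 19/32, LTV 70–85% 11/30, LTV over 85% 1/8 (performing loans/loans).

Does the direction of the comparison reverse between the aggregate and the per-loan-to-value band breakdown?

Yes

LTV under 70%: Union Mortgage 4/5 = 80.0%, Lender A 19/32 = 59.4% → Union Mortgage
LTV 70–85%: Union Mortgage 8/16 = 50.0%, Lender A 11/30 = 36.7% → Union Mortgage
LTV over 85%: Union Mortgage 20/74 = 27.0%, Lender A 1/8 = 12.5% → Union Mortgage
Overall: Union Mortgage 32/95 = 33.7%, Lender A 31/70 = 44.3% → Lender A
Union Mortgage wins each loan-to-value group but Lender A wins overall — the comparison reverses. Union Mortgage's loans skew toward LTV over 85%, which has a lower base rate.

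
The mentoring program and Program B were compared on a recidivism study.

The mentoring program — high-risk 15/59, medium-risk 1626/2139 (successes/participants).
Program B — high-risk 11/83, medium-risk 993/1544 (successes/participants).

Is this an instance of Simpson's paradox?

No

High-risk: the mentoring program 15/59 = 25.4%, Program B 11/83 = 13.3% → the mentoring program
Medium-risk: the mentoring program 1626/2139 = 76.0%, Program B 993/1544 = 64.3% → the mentoring program
Overall: the mentoring program 1641/2198 = 74.7%, Program B 1004/1627 = 61.7% → the mentoring program
The mentoring program wins overall and in every risk group — no reversal.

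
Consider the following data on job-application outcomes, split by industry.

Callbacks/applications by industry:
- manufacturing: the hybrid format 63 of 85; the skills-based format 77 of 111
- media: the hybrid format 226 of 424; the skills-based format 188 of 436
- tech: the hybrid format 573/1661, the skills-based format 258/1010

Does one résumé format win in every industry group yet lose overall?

No

Manufacturing: the hybrid format 63/85 = 74.1%, the skills-based format 77/111 = 69.4% → the hybrid format
Media: the hybrid format 226/424 = 53.3%, the skills-based format 188/436 = 43.1% → the hybrid format
Tech: the hybrid format 573/1661 = 34.5%, the skills-based format 258/1010 = 25.5% → the hybrid format
Overall: the hybrid format 862/2170 = 39.7%, the skills-based format 523/1557 = 33.6% → the hybrid format
The hybrid format wins overall and in every industry group — no reversal.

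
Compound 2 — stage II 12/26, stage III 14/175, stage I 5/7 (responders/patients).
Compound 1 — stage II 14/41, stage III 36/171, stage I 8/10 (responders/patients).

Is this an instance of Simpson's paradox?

No

Stage II: Compound 2 12/26 = 46.2%, Compound 1 14/41 = 34.1% → Compound 2
Stage III: Compound 2 14/175 = 8.0%, Compound 1 36/171 = 21.1% → Compound 1
Stage I: Compound 2 5/7 = 71.4%, Compound 1 8/10 = 80.0% → Compound 1
Overall: Compound 2 31/208 = 14.9%, Compound 1 58/222 = 26.1% → Compound 1
Neither sweeps: Compound 2 wins 1 of 3 groups, Compound 1 wins 2. Compound 1 wins overall but not every group — no Simpson reversal.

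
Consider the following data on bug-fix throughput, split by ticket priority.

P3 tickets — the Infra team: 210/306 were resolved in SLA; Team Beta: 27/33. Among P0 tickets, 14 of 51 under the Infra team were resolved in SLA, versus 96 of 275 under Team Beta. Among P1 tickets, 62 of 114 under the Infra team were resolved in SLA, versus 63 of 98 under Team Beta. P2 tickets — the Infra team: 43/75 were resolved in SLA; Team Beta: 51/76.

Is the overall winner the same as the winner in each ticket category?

P3: the Infra team 210/306 = 68.6%, Team Beta 27/33 = 81.8% → Team Beta
P0: the Infra team 14/51 = 27.5%, Team Beta 96/275 = 34.9% → Team Beta
P1: the Infra team 62/114 = 54.4%, Team Beta 63/98 = 64.3% → Team Beta
P2: the Infra team 43/75 = 57.3%, Team Beta 51/76 = 67.1% → Team Beta
Overall: the Infra team 329/546 = 60.3%, Team Beta 237/482 = 49.2% → the Infra team
Team Beta wins each ticket group but the Infra team wins overall — the comparison reverses. Team Beta's tickets skew toward P0, which has a lower base rate.

No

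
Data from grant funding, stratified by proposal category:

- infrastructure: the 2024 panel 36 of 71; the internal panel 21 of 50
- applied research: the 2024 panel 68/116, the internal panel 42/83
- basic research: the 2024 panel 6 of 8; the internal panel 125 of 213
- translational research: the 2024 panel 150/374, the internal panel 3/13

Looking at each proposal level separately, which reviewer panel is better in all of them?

the 2024 panel

Infrastructure: the 2024 panel 36/71 = 50.7%, the internal panel 21/50 = 42.0% → the 2024 panel
Applied research: the 2024 panel 68/116 = 58.6%, the internal panel 42/83 = 50.6% → the 2024 panel
Basic research: the 2024 panel 6/8 = 75.0%, the internal panel 125/213 = 58.7% → the 2024 panel
Translational research: the 2024 panel 150/374 = 40.1%, the internal panel 3/13 = 23.1% → the 2024 panel
The 2024 panel has the higher rate in all 4 groups.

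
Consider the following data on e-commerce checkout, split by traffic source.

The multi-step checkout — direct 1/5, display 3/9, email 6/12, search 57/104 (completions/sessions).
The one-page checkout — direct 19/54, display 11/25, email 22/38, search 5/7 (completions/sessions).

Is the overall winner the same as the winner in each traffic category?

Direct: the multi-step checkout 1/5 = 20.0%, the one-page checkout 19/54 = 35.2% → the one-page checkout
Display: the multi-step checkout 3/9 = 33.3%, the one-page checkout 11/25 = 44.0% → the one-page checkout
Email: the multi-step checkout 6/12 = 50.0%, the one-page checkout 22/38 = 57.9% → the one-page checkout
Search: the multi-step checkout 57/104 = 54.8%, the one-page checkout 5/7 = 71.4% → the one-page checkout
Overall: the multi-step checkout 67/130 = 51.5%, the one-page checkout 57/124 = 46.0% → the multi-step checkout
The one-page checkout wins each traffic group but the multi-step checkout wins overall — the comparison reverses. The one-page checkout's sessions skew toward direct, which has a lower base rate.

No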